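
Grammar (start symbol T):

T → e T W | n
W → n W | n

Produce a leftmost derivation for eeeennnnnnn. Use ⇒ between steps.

T ⇒ eTW ⇒ eeTWW ⇒ eeeTWWW ⇒ eeeeTWWWW ⇒ eeeenWWWW ⇒ eeeennWWWW ⇒ eeeennnWWW ⇒ eeeennnnWWW ⇒ eeeennnnnWW ⇒ eeeennnnnnW ⇒ eeeennnnnnn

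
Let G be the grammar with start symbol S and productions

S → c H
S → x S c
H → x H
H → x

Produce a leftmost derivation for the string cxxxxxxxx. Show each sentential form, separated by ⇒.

S ⇒ cH   [S → c H]
cH ⇒ cxH   [H → x H]
cxH ⇒ cxxH   [H → x H]
cxxH ⇒ cxxxH   [H → x H]
cxxxH ⇒ cxxxxH   [H → x H]
cxxxxH ⇒ cxxxxxH   [H → x H]
cxxxxxH ⇒ cxxxxxxH   [H → x H]
cxxxxxxH ⇒ cxxxxxxxH   [H → x H]
cxxxxxxxH ⇒ cxxxxxxxx   [H → x]

S⇒cH⇒cxH⇒cxxH⇒cxxxH⇒cxxxxH⇒cxxxxxH⇒cxxxxxxH⇒cxxxxxxxH⇒cxxxxxxxx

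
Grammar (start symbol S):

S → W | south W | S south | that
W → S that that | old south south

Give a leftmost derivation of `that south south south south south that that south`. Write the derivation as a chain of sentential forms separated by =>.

S => S south => W south => S that that south => S south that that south => S south south that that south => S south south south that that south => S south south south south that that south => S south south south south south that that south => that south south south south south that that south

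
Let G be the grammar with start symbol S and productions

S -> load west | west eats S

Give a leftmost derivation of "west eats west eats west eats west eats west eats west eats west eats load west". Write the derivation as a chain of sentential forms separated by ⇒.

S ⇒ west eats S ⇒ west eats west eats S ⇒ west eats west eats west eats S ⇒ west eats west eats west eats west eats S ⇒ west eats west eats west eats west eats west eats S ⇒ west eats west eats west eats west eats west eats west eats S ⇒ west eats west eats west eats west eats west eats west eats west eats S ⇒ west eats west eats west eats west eats west eats west eats west eats load west

S ⇒ west eats S   [S -> west eats S]
west eats S ⇒ west eats west eats S   [S -> west eats S]
west eats west eats S ⇒ west eats west eats west eats S   [S -> west eats S]
west eats west eats west eats S ⇒ west eats west eats west eats west eats S   [S -> west eats S]
west eats west eats west eats west eats S ⇒ west eats west eats west eats west eats west eats S   [S -> west eats S]
west eats west eats west eats west eats west eats S ⇒ west eats west eats west eats west eats west eats west eats S   [S -> west eats S]
west eats west eats west eats west eats west eats west eats S ⇒ west eats west eats west eats west eats west eats west eats west eats S   [S -> west eats S]
west eats west eats west eats west eats west eats west eats west eats S ⇒ west eats west eats west eats west eats west eats west eats west eats load west   [S -> load west]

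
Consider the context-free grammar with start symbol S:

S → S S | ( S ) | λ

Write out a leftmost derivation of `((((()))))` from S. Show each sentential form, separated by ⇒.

S ⇒ (S)   [S → ( S )]
(S) ⇒ ((S))   [S → ( S )]
((S)) ⇒ (((S)))   [S → ( S )]
(((S))) ⇒ (((SS)))   [S → S S]
(((SS))) ⇒ ((((S)S)))   [S → ( S )]
((((S)S))) ⇒ (((((S))S)))   [S → ( S )]
(((((S))S))) ⇒ ((((())S)))   [S → λ]
((((())S))) ⇒ ((((()))))   [S → λ]

S ⇒ (S) ⇒ ((S)) ⇒ (((S))) ⇒ (((SS))) ⇒ ((((S)S))) ⇒ (((((S))S))) ⇒ ((((())S))) ⇒ ((((()))))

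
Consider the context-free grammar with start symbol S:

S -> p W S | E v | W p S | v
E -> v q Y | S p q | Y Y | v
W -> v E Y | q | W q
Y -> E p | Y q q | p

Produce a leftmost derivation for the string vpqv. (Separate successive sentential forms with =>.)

S => Ev   [S -> E v]
Ev => Spqv   [E -> S p q]
Spqv => vpqv   [S -> v]

S => Ev => Spqv => vpqv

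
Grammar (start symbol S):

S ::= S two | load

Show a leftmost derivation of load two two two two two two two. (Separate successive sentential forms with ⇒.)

S ⇒ S two ⇒ S two two ⇒ S two two two ⇒ S two two two two ⇒ S two two two two two ⇒ S two two two two two two ⇒ S two two two two two two two ⇒ load two two two two two two two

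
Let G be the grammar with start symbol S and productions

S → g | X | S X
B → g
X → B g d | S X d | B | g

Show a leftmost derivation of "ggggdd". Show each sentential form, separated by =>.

S => X   [S → X]
X => SXd   [X → S X d]
SXd => XXd   [S → X]
XXd => BXd   [X → B]
BXd => gXd   [B → g]
gXd => gSXdd   [X → S X d]
gSXdd => gSXXdd   [S → S X]
gSXXdd => ggXXdd   [S → g]
ggXXdd => gggXdd   [X → g]
gggXdd => ggggdd   [X → g]

S => X => SXd => XXd => BXd => gXd => gSXdd => gSXXdd => ggXXdd => gggXdd => ggggdd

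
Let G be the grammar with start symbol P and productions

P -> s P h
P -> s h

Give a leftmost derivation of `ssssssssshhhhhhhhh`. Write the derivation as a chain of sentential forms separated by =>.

P => sPh => ssPhh => sssPhhh => ssssPhhhh => sssssPhhhhh => ssssssPhhhhhh => sssssssPhhhhhhh => ssssssssPhhhhhhhh => ssssssssshhhhhhhhh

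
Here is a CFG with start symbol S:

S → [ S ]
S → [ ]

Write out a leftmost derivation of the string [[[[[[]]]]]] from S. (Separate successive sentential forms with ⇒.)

S ⇒ [S] ⇒ [[S]] ⇒ [[[S]]] ⇒ [[[[S]]]] ⇒ [[[[[S]]]]] ⇒ [[[[[[]]]]]]

S ⇒ [S]   [S → [ S ]]
[S] ⇒ [[S]]   [S → [ S ]]
[[S]] ⇒ [[[S]]]   [S → [ S ]]
[[[S]]] ⇒ [[[[S]]]]   [S → [ S ]]
[[[[S]]]] ⇒ [[[[[S]]]]]   [S → [ S ]]
[[[[[S]]]]] ⇒ [[[[[[]]]]]]   [S → [ ]]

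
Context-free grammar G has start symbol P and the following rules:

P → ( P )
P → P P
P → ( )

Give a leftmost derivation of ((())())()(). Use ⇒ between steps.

P ⇒ PP   [P → P P]
PP ⇒ PPP   [P → P P]
PPP ⇒ (P)PP   [P → ( P )]
(P)PP ⇒ (PP)PP   [P → P P]
(PP)PP ⇒ ((P)P)PP   [P → ( P )]
((P)P)PP ⇒ ((())P)PP   [P → ( )]
((())P)PP ⇒ ((())())PP   [P → ( )]
((())())PP ⇒ ((())())()P   [P → ( )]
((())())()P ⇒ ((())())()()   [P → ( )]

P ⇒ PP ⇒ PPP ⇒ (P)PP ⇒ (PP)PP ⇒ ((P)P)PP ⇒ ((())P)PP ⇒ ((())())PP ⇒ ((())())()P ⇒ ((())())()()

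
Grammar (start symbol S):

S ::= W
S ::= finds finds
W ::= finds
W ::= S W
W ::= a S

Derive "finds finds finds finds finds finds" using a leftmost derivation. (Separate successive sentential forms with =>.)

S => W   [S ::= W]
W => S W   [W ::= S W]
S W => W W   [S ::= W]
W W => S W W   [W ::= S W]
S W W => finds finds W W   [S ::= finds finds]
finds finds W W => finds finds S W W   [W ::= S W]
finds finds S W W => finds finds finds finds W W   [S ::= finds finds]
finds finds finds finds W W => finds finds finds finds finds W   [W ::= finds]
finds finds finds finds finds W => finds finds finds finds finds finds   [W ::= finds]

S => W => S W => W W => S W W => finds finds W W => finds finds S W W => finds finds finds finds W W => finds finds finds finds finds W => finds finds finds finds finds finds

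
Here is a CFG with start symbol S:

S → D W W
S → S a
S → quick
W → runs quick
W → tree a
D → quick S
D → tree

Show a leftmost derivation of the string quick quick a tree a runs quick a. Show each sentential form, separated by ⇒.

S ⇒ S a   [S → S a]
S a ⇒ D W W a   [S → D W W]
D W W a ⇒ quick S W W a   [D → quick S]
quick S W W a ⇒ quick S a W W a   [S → S a]
quick S a W W a ⇒ quick quick a W W a   [S → quick]
quick quick a W W a ⇒ quick quick a tree a W a   [W → tree a]
quick quick a tree a W a ⇒ quick quick a tree a runs quick a   [W → runs quick]

S ⇒ S a ⇒ D W W a ⇒ quick S W W a ⇒ quick S a W W a ⇒ quick quick a W W a ⇒ quick quick a tree a W a ⇒ quick quick a tree a runs quick a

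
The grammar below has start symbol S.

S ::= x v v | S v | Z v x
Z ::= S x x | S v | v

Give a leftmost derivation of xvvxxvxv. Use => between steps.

S => Sv => Zvxv => Sxxvxv => xvvxxvxv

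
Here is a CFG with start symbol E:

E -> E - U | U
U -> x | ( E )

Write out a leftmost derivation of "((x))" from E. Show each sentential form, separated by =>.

E => U => (E) => (U) => ((E)) => ((U)) => ((x))

E => U   [E -> U]
U => (E)   [U -> ( E )]
(E) => (U)   [E -> U]
(U) => ((E))   [U -> ( E )]
((E)) => ((U))   [E -> U]
((U)) => ((x))   [U -> x]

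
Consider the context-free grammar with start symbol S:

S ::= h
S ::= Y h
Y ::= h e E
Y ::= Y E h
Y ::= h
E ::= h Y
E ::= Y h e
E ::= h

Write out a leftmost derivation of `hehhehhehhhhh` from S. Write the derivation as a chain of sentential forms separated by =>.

S=>Yh=>YEhh=>YEhEhh=>heEEhEhh=>hehYEhEhh=>hehheEEhEhh=>hehheYheEhEhh=>hehhehheEhEhh=>hehhehhehhEhh=>hehhehhehhhhh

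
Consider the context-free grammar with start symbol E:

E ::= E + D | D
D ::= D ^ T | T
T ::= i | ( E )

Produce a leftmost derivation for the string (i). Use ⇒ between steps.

E⇒D⇒T⇒(E)⇒(D)⇒(T)⇒(i)

E ⇒ D   [E ::= D]
D ⇒ T   [D ::= T]
T ⇒ (E)   [T ::= ( E )]
(E) ⇒ (D)   [E ::= D]
(D) ⇒ (T)   [D ::= T]
(T) ⇒ (i)   [T ::= i]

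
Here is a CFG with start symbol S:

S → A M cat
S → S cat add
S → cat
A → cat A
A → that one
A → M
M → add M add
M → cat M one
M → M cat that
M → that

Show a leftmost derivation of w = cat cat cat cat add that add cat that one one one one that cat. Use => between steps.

S => A M cat => M M cat => cat M one M cat => cat cat M one one M cat => cat cat cat M one one one M cat => cat cat cat cat M one one one one M cat => cat cat cat cat M cat that one one one one M cat => cat cat cat cat add M add cat that one one one one M cat => cat cat cat cat add that add cat that one one one one M cat => cat cat cat cat add that add cat that one one one one that cat

S => A M cat   [S → A M cat]
A M cat => M M cat   [A → M]
M M cat => cat M one M cat   [M → cat M one]
cat M one M cat => cat cat M one one M cat   [M → cat M one]
cat cat M one one M cat => cat cat cat M one one one M cat   [M → cat M one]
cat cat cat M one one one M cat => cat cat cat cat M one one one one M cat   [M → cat M one]
cat cat cat cat M one one one one M cat => cat cat cat cat M cat that one one one one M cat   [M → M cat that]
cat cat cat cat M cat that one one one one M cat => cat cat cat cat add M add cat that one one one one M cat   [M → add M add]
cat cat cat cat add M add cat that one one one one M cat => cat cat cat cat add that add cat that one one one one M cat   [M → that]
cat cat cat cat add that add cat that one one one one M cat => cat cat cat cat add that add cat that one one one one that cat   [M → that]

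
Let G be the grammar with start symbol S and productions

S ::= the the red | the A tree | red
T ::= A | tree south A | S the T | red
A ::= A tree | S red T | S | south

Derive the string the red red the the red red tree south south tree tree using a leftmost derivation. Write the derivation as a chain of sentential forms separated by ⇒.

S ⇒ the A tree ⇒ the A tree tree ⇒ the S red T tree tree ⇒ the red red T tree tree ⇒ the red red A tree tree ⇒ the red red S red T tree tree ⇒ the red red the the red red T tree tree ⇒ the red red the the red red tree south A tree tree ⇒ the red red the the red red tree south south tree tree

S ⇒ the A tree   [S ::= the A tree]
the A tree ⇒ the A tree tree   [A ::= A tree]
the A tree tree ⇒ the S red T tree tree   [A ::= S red T]
the S red T tree tree ⇒ the red red T tree tree   [S ::= red]
the red red T tree tree ⇒ the red red A tree tree   [T ::= A]
the red red A tree tree ⇒ the red red S red T tree tree   [A ::= S red T]
the red red S red T tree tree ⇒ the red red the the red red T tree tree   [S ::= the the red]
the red red the the red red T tree tree ⇒ the red red the the red red tree south A tree tree   [T ::= tree south A]
the red red the the red red tree south A tree tree ⇒ the red red the the red red tree south south tree tree   [A ::= south]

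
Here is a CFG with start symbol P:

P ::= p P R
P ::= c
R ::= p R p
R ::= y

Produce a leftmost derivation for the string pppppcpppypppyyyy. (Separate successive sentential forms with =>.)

P => pPR   [P ::= p P R]
pPR => ppPRR   [P ::= p P R]
ppPRR => pppPRRR   [P ::= p P R]
pppPRRR => ppppPRRRR   [P ::= p P R]
ppppPRRRR => pppppPRRRRR   [P ::= p P R]
pppppPRRRRR => pppppcRRRRR   [P ::= c]
pppppcRRRRR => pppppcpRpRRRR   [R ::= p R p]
pppppcpRpRRRR => pppppcppRppRRRR   [R ::= p R p]
pppppcppRppRRRR => pppppcpppRpppRRRR   [R ::= p R p]
pppppcpppRpppRRRR => pppppcpppypppRRRR   [R ::= y]
pppppcpppypppRRRR => pppppcpppypppyRRR   [R ::= y]
pppppcpppypppyRRR => pppppcpppypppyyRR   [R ::= y]
pppppcpppypppyyRR => pppppcpppypppyyyR   [R ::= y]
pppppcpppypppyyyR => pppppcpppypppyyyy   [R ::= y]

P => pPR => ppPRR => pppPRRR => ppppPRRRR => pppppPRRRRR => pppppcRRRRR => pppppcpRpRRRR => pppppcppRppRRRR => pppppcpppRpppRRRR => pppppcpppypppRRRR => pppppcpppypppyRRR => pppppcpppypppyyRR => pppppcpppypppyyyR => pppppcpppypppyyyy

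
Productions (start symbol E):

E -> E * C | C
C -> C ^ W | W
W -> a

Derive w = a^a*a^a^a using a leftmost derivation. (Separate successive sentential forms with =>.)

E => E*C => C*C => C^W*C => W^W*C => a^W*C => a^a*C => a^a*C^W => a^a*C^W^W => a^a*W^W^W => a^a*a^W^W => a^a*a^a^W => a^a*a^a^a

E => E*C   [E -> E * C]
E*C => C*C   [E -> C]
C*C => C^W*C   [C -> C ^ W]
C^W*C => W^W*C   [C -> W]
W^W*C => a^W*C   [W -> a]
a^W*C => a^a*C   [W -> a]
a^a*C => a^a*C^W   [C -> C ^ W]
a^a*C^W => a^a*C^W^W   [C -> C ^ W]
a^a*C^W^W => a^a*W^W^W   [C -> W]
a^a*W^W^W => a^a*a^W^W   [W -> a]
a^a*a^W^W => a^a*a^a^W   [W -> a]
a^a*a^a^W => a^a*a^a^a   [W -> a]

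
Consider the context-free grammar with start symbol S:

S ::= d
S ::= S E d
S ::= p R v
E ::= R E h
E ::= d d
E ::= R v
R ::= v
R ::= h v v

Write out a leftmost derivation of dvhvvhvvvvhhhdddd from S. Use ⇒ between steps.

S ⇒ SEd ⇒ SEdEd ⇒ dEdEd ⇒ dREhdEd ⇒ dvEhdEd ⇒ dvREhhdEd ⇒ dvhvvEhhdEd ⇒ dvhvvREhhhdEd ⇒ dvhvvhvvEhhhdEd ⇒ dvhvvhvvRvhhhdEd ⇒ dvhvvhvvvvhhhdEd ⇒ dvhvvhvvvvhhhdddd

S ⇒ SEd   [S ::= S E d]
SEd ⇒ SEdEd   [S ::= S E d]
SEdEd ⇒ dEdEd   [S ::= d]
dEdEd ⇒ dREhdEd   [E ::= R E h]
dREhdEd ⇒ dvEhdEd   [R ::= v]
dvEhdEd ⇒ dvREhhdEd   [E ::= R E h]
dvREhhdEd ⇒ dvhvvEhhdEd   [R ::= h v v]
dvhvvEhhdEd ⇒ dvhvvREhhhdEd   [E ::= R E h]
dvhvvREhhhdEd ⇒ dvhvvhvvEhhhdEd   [R ::= h v v]
dvhvvhvvEhhhdEd ⇒ dvhvvhvvRvhhhdEd   [E ::= R v]
dvhvvhvvRvhhhdEd ⇒ dvhvvhvvvvhhhdEd   [R ::= v]
dvhvvhvvvvhhhdEd ⇒ dvhvvhvvvvhhhdddd   [E ::= d d]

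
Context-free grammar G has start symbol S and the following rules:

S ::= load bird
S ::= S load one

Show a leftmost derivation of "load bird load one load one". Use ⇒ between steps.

S ⇒ S load one ⇒ S load one load one ⇒ load bird load one load one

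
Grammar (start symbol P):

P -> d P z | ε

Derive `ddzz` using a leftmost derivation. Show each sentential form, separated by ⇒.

P ⇒ dPz   [P -> d P z]
dPz ⇒ ddPzz   [P -> d P z]
ddPzz ⇒ ddzz   [P -> ε]

P ⇒ dPz ⇒ ddPzz ⇒ ddzz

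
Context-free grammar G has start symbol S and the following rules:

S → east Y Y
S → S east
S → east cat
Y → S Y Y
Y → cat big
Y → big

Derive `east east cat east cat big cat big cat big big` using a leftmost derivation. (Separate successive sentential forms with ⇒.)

S ⇒ east Y Y   [S → east Y Y]
east Y Y ⇒ east S Y Y Y   [Y → S Y Y]
east S Y Y Y ⇒ east east cat Y Y Y   [S → east cat]
east east cat Y Y Y ⇒ east east cat S Y Y Y Y   [Y → S Y Y]
east east cat S Y Y Y Y ⇒ east east cat east cat Y Y Y Y   [S → east cat]
east east cat east cat Y Y Y Y ⇒ east east cat east cat big Y Y Y   [Y → big]
east east cat east cat big Y Y Y ⇒ east east cat east cat big cat big Y Y   [Y → cat big]
east east cat east cat big cat big Y Y ⇒ east east cat east cat big cat big cat big Y   [Y → cat big]
east east cat east cat big cat big cat big Y ⇒ east east cat east cat big cat big cat big big   [Y → big]

S ⇒ east Y Y ⇒ east S Y Y Y ⇒ east east cat Y Y Y ⇒ east east cat S Y Y Y Y ⇒ east east cat east cat Y Y Y Y ⇒ east east cat east cat big Y Y Y ⇒ east east cat east cat big cat big Y Y ⇒ east east cat east cat big cat big cat big Y ⇒ east east cat east cat big cat big cat big big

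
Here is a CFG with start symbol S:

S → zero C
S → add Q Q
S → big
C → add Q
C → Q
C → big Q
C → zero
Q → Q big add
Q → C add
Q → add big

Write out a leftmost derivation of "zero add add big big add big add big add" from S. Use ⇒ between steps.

S ⇒ zero C   [S → zero C]
zero C ⇒ zero add Q   [C → add Q]
zero add Q ⇒ zero add Q big add   [Q → Q big add]
zero add Q big add ⇒ zero add Q big add big add   [Q → Q big add]
zero add Q big add big add ⇒ zero add Q big add big add big add   [Q → Q big add]
zero add Q big add big add big add ⇒ zero add add big big add big add big add   [Q → add big]

S ⇒ zero C ⇒ zero add Q ⇒ zero add Q big add ⇒ zero add Q big add big add ⇒ zero add Q big add big add big add ⇒ zero add add big big add big add big add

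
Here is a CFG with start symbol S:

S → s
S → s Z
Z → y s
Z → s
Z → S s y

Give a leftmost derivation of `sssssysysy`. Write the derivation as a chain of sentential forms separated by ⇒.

S ⇒ sZ ⇒ sSsy ⇒ ssZsy ⇒ ssSsysy ⇒ sssZsysy ⇒ sssSsysysy ⇒ sssssysysy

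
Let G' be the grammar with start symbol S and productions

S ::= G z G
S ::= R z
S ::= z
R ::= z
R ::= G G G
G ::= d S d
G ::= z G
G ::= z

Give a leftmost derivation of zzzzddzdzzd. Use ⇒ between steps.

S⇒GzG⇒zzG⇒zzzG⇒zzzzG⇒zzzzdSd⇒zzzzdGzGd⇒zzzzddSdzGd⇒zzzzddzdzGd⇒zzzzddzdzzd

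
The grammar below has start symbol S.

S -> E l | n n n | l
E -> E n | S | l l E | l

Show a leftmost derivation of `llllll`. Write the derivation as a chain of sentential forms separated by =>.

S=>El=>llEl=>llSl=>llEll=>llSll=>llElll=>llllll

S => El   [S -> E l]
El => llEl   [E -> l l E]
llEl => llSl   [E -> S]
llSl => llEll   [S -> E l]
llEll => llSll   [E -> S]
llSll => llElll   [S -> E l]
llElll => llllll   [E -> l]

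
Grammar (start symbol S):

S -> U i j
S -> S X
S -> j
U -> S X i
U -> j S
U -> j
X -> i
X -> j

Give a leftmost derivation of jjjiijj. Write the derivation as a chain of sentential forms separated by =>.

S => SX => UijX => jSijX => jSXijX => jSXXijX => jjXXijX => jjjXijX => jjjiijX => jjjiijj

S => SX   [S -> S X]
SX => UijX   [S -> U i j]
UijX => jSijX   [U -> j S]
jSijX => jSXijX   [S -> S X]
jSXijX => jSXXijX   [S -> S X]
jSXXijX => jjXXijX   [S -> j]
jjXXijX => jjjXijX   [X -> j]
jjjXijX => jjjiijX   [X -> i]
jjjiijX => jjjiijj   [X -> j]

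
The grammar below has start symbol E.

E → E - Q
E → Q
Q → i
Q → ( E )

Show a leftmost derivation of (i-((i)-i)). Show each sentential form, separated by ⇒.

E ⇒ Q ⇒ (E) ⇒ (E-Q) ⇒ (Q-Q) ⇒ (i-Q) ⇒ (i-(E)) ⇒ (i-(E-Q)) ⇒ (i-(Q-Q)) ⇒ (i-((E)-Q)) ⇒ (i-((Q)-Q)) ⇒ (i-((i)-Q)) ⇒ (i-((i)-i))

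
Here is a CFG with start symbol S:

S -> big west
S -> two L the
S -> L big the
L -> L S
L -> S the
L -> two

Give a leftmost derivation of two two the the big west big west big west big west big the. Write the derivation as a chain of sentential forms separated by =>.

S => L big the => L S big the => L S S big the => L S S S big the => L S S S S big the => S the S S S S big the => two L the the S S S S big the => two two the the S S S S big the => two two the the big west S S S big the => two two the the big west big west S S big the => two two the the big west big west big west S big the => two two the the big west big west big west big west big the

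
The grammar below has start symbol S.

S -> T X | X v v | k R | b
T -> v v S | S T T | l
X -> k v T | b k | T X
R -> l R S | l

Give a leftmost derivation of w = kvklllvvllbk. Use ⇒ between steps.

S⇒TX⇒STTX⇒XvvTTX⇒kvTvvTTX⇒kvSTTvvTTX⇒kvkRTTvvTTX⇒kvklTTvvTTX⇒kvkllTvvTTX⇒kvklllvvTTX⇒kvklllvvlTX⇒kvklllvvllX⇒kvklllvvllbk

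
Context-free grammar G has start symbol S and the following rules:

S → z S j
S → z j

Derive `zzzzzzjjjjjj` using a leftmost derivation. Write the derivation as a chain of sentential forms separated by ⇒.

S ⇒ zSj   [S → z S j]
zSj ⇒ zzSjj   [S → z S j]
zzSjj ⇒ zzzSjjj   [S → z S j]
zzzSjjj ⇒ zzzzSjjjj   [S → z S j]
zzzzSjjjj ⇒ zzzzzSjjjjj   [S → z S j]
zzzzzSjjjjj ⇒ zzzzzzjjjjjj   [S → z j]

S ⇒ zSj ⇒ zzSjj ⇒ zzzSjjj ⇒ zzzzSjjjj ⇒ zzzzzSjjjjj ⇒ zzzzzzjjjjjj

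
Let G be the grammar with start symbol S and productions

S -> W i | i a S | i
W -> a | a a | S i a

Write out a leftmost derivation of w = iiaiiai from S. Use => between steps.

S=>Wi=>Siai=>Wiiai=>Siaiiai=>iiaiiai

S => Wi   [S -> W i]
Wi => Siai   [W -> S i a]
Siai => Wiiai   [S -> W i]
Wiiai => Siaiiai   [W -> S i a]
Siaiiai => iiaiiai   [S -> i]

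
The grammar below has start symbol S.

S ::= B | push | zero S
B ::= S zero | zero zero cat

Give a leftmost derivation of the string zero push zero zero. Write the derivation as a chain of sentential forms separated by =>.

S => B => S zero => zero S zero => zero B zero => zero S zero zero => zero push zero zero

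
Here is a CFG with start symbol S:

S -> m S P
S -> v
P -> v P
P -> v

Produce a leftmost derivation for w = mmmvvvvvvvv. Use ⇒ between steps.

S ⇒ mSP   [S -> m S P]
mSP ⇒ mmSPP   [S -> m S P]
mmSPP ⇒ mmmSPPP   [S -> m S P]
mmmSPPP ⇒ mmmvPPP   [S -> v]
mmmvPPP ⇒ mmmvvPPP   [P -> v P]
mmmvvPPP ⇒ mmmvvvPPP   [P -> v P]
mmmvvvPPP ⇒ mmmvvvvPP   [P -> v]
mmmvvvvPP ⇒ mmmvvvvvPP   [P -> v P]
mmmvvvvvPP ⇒ mmmvvvvvvPP   [P -> v P]
mmmvvvvvvPP ⇒ mmmvvvvvvvP   [P -> v]
mmmvvvvvvvP ⇒ mmmvvvvvvvv   [P -> v]

S ⇒ mSP ⇒ mmSPP ⇒ mmmSPPP ⇒ mmmvPPP ⇒ mmmvvPPP ⇒ mmmvvvPPP ⇒ mmmvvvvPP ⇒ mmmvvvvvPP ⇒ mmmvvvvvvPP ⇒ mmmvvvvvvvP ⇒ mmmvvvvvvvv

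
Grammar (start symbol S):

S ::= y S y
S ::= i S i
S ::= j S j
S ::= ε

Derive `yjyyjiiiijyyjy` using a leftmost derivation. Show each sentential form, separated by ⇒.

S⇒ySy⇒yjSjy⇒yjySyjy⇒yjyySyyjy⇒yjyyjSjyyjy⇒yjyyjiSijyyjy⇒yjyyjiiSiijyyjy⇒yjyyjiiiijyyjy

S ⇒ ySy   [S ::= y S y]
ySy ⇒ yjSjy   [S ::= j S j]
yjSjy ⇒ yjySyjy   [S ::= y S y]
yjySyjy ⇒ yjyySyyjy   [S ::= y S y]
yjyySyyjy ⇒ yjyyjSjyyjy   [S ::= j S j]
yjyyjSjyyjy ⇒ yjyyjiSijyyjy   [S ::= i S i]
yjyyjiSijyyjy ⇒ yjyyjiiSiijyyjy   [S ::= i S i]
yjyyjiiSiijyyjy ⇒ yjyyjiiiijyyjy   [S ::= ε]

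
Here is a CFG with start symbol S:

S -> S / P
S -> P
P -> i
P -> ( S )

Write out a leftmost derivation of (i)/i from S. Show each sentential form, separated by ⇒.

S ⇒ S/P ⇒ P/P ⇒ (S)/P ⇒ (P)/P ⇒ (i)/P ⇒ (i)/i

S ⇒ S/P   [S -> S / P]
S/P ⇒ P/P   [S -> P]
P/P ⇒ (S)/P   [P -> ( S )]
(S)/P ⇒ (P)/P   [S -> P]
(P)/P ⇒ (i)/P   [P -> i]
(i)/P ⇒ (i)/i   [P -> i]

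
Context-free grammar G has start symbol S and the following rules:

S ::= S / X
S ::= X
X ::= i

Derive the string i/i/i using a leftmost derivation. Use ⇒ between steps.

S ⇒ S/X   [S ::= S / X]
S/X ⇒ S/X/X   [S ::= S / X]
S/X/X ⇒ X/X/X   [S ::= X]
X/X/X ⇒ i/X/X   [X ::= i]
i/X/X ⇒ i/i/X   [X ::= i]
i/i/X ⇒ i/i/i   [X ::= i]

S ⇒ S/X ⇒ S/X/X ⇒ X/X/X ⇒ i/X/X ⇒ i/i/X ⇒ i/i/i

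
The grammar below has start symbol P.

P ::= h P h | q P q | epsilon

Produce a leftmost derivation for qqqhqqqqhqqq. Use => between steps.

P=>qPq=>qqPqq=>qqqPqqq=>qqqhPhqqq=>qqqhqPqhqqq=>qqqhqqPqqhqqq=>qqqhqqqqhqqq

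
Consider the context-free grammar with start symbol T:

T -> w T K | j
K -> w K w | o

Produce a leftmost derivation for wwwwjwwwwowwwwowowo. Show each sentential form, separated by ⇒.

T⇒wTK⇒wwTKK⇒wwwTKKK⇒wwwwTKKKK⇒wwwwjKKKK⇒wwwwjwKwKKK⇒wwwwjwwKwwKKK⇒wwwwjwwwKwwwKKK⇒wwwwjwwwwKwwwwKKK⇒wwwwjwwwwowwwwKKK⇒wwwwjwwwwowwwwoKK⇒wwwwjwwwwowwwwowKwK⇒wwwwjwwwwowwwwowowK⇒wwwwjwwwwowwwwowowo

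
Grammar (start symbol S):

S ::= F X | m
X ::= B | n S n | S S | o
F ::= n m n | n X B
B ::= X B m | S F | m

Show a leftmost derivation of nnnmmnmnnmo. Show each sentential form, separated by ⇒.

S ⇒ FX   [S ::= F X]
FX ⇒ nXBX   [F ::= n X B]
nXBX ⇒ nnSnBX   [X ::= n S n]
nnSnBX ⇒ nnFXnBX   [S ::= F X]
nnFXnBX ⇒ nnnXBXnBX   [F ::= n X B]
nnnXBXnBX ⇒ nnnBBXnBX   [X ::= B]
nnnBBXnBX ⇒ nnnmBXnBX   [B ::= m]
nnnmBXnBX ⇒ nnnmmXnBX   [B ::= m]
nnnmmXnBX ⇒ nnnmmnSnnBX   [X ::= n S n]
nnnmmnSnnBX ⇒ nnnmmnmnnBX   [S ::= m]
nnnmmnmnnBX ⇒ nnnmmnmnnmX   [B ::= m]
nnnmmnmnnmX ⇒ nnnmmnmnnmo   [X ::= o]

S ⇒ FX ⇒ nXBX ⇒ nnSnBX ⇒ nnFXnBX ⇒ nnnXBXnBX ⇒ nnnBBXnBX ⇒ nnnmBXnBX ⇒ nnnmmXnBX ⇒ nnnmmnSnnBX ⇒ nnnmmnmnnBX ⇒ nnnmmnmnnmX ⇒ nnnmmnmnnmo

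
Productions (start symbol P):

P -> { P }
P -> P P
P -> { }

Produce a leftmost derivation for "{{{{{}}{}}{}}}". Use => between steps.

P => {P}   [P -> { P }]
{P} => {{P}}   [P -> { P }]
{{P}} => {{PP}}   [P -> P P]
{{PP}} => {{{P}P}}   [P -> { P }]
{{{P}P}} => {{{PP}P}}   [P -> P P]
{{{PP}P}} => {{{{P}P}P}}   [P -> { P }]
{{{{P}P}P}} => {{{{{}}P}P}}   [P -> { }]
{{{{{}}P}P}} => {{{{{}}{}}P}}   [P -> { }]
{{{{{}}{}}P}} => {{{{{}}{}}{}}}   [P -> { }]

P=>{P}=>{{P}}=>{{PP}}=>{{{P}P}}=>{{{PP}P}}=>{{{{P}P}P}}=>{{{{{}}P}P}}=>{{{{{}}{}}P}}=>{{{{{}}{}}{}}}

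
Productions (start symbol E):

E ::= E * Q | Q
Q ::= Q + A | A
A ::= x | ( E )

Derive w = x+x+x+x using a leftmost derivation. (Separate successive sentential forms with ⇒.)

E ⇒ Q   [E ::= Q]
Q ⇒ Q+A   [Q ::= Q + A]
Q+A ⇒ Q+A+A   [Q ::= Q + A]
Q+A+A ⇒ Q+A+A+A   [Q ::= Q + A]
Q+A+A+A ⇒ A+A+A+A   [Q ::= A]
A+A+A+A ⇒ x+A+A+A   [A ::= x]
x+A+A+A ⇒ x+x+A+A   [A ::= x]
x+x+A+A ⇒ x+x+x+A   [A ::= x]
x+x+x+A ⇒ x+x+x+x   [A ::= x]

E ⇒ Q ⇒ Q+A ⇒ Q+A+A ⇒ Q+A+A+A ⇒ A+A+A+A ⇒ x+A+A+A ⇒ x+x+A+A ⇒ x+x+x+A ⇒ x+x+x+x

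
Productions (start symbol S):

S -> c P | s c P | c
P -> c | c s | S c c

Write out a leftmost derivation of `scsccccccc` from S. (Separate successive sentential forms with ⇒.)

S ⇒ scP ⇒ scScc ⇒ scscPcc ⇒ scscScccc ⇒ scsccPcccc ⇒ scsccccccc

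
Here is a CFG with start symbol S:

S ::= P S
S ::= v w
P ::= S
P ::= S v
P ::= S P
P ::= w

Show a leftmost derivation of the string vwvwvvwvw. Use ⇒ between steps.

S ⇒ PS ⇒ SPS ⇒ vwPS ⇒ vwSS ⇒ vwPSS ⇒ vwSvSS ⇒ vwvwvSS ⇒ vwvwvvwS ⇒ vwvwvvwvw

S ⇒ PS   [S ::= P S]
PS ⇒ SPS   [P ::= S P]
SPS ⇒ vwPS   [S ::= v w]
vwPS ⇒ vwSS   [P ::= S]
vwSS ⇒ vwPSS   [S ::= P S]
vwPSS ⇒ vwSvSS   [P ::= S v]
vwSvSS ⇒ vwvwvSS   [S ::= v w]
vwvwvSS ⇒ vwvwvvwS   [S ::= v w]
vwvwvvwS ⇒ vwvwvvwvw   [S ::= v w]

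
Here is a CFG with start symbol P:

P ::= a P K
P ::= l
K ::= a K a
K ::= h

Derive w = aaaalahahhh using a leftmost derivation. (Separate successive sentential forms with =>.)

P=>aPK=>aaPKK=>aaaPKKK=>aaaaPKKKK=>aaaalKKKK=>aaaalaKaKKK=>aaaalahaKKK=>aaaalahahKK=>aaaalahahhK=>aaaalahahhh

P => aPK   [P ::= a P K]
aPK => aaPKK   [P ::= a P K]
aaPKK => aaaPKKK   [P ::= a P K]
aaaPKKK => aaaaPKKKK   [P ::= a P K]
aaaaPKKKK => aaaalKKKK   [P ::= l]
aaaalKKKK => aaaalaKaKKK   [K ::= a K a]
aaaalaKaKKK => aaaalahaKKK   [K ::= h]
aaaalahaKKK => aaaalahahKK   [K ::= h]
aaaalahahKK => aaaalahahhK   [K ::= h]
aaaalahahhK => aaaalahahhh   [K ::= h]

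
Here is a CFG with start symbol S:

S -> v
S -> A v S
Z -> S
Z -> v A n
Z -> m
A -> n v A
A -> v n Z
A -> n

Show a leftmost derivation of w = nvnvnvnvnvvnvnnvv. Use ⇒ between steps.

S ⇒ AvS ⇒ nvAvS ⇒ nvnvAvS ⇒ nvnvnvAvS ⇒ nvnvnvnvAvS ⇒ nvnvnvnvnvS ⇒ nvnvnvnvnvAvS ⇒ nvnvnvnvnvvnZvS ⇒ nvnvnvnvnvvnvAnvS ⇒ nvnvnvnvnvvnvnnvS ⇒ nvnvnvnvnvvnvnnvv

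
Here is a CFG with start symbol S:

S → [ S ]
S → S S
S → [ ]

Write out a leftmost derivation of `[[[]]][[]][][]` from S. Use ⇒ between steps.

S ⇒ SS ⇒ [S]S ⇒ [[S]]S ⇒ [[[]]]S ⇒ [[[]]]SS ⇒ [[[]]]SSS ⇒ [[[]]][S]SS ⇒ [[[]]][[]]SS ⇒ [[[]]][[]][]S ⇒ [[[]]][[]][][]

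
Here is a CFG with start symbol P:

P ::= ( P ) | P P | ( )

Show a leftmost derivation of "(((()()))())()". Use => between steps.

P => PP => (P)P => (PP)P => ((P)P)P => (((P))P)P => (((PP))P)P => (((()P))P)P => (((()()))P)P => (((()()))())P => (((()()))())()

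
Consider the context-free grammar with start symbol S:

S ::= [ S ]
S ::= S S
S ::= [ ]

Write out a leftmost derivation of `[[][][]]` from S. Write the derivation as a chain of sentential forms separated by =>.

S => [S]   [S ::= [ S ]]
[S] => [SS]   [S ::= S S]
[SS] => [SSS]   [S ::= S S]
[SSS] => [[]SS]   [S ::= [ ]]
[[]SS] => [[][]S]   [S ::= [ ]]
[[][]S] => [[][][]]   [S ::= [ ]]

S => [S] => [SS] => [SSS] => [[]SS] => [[][]S] => [[][][]]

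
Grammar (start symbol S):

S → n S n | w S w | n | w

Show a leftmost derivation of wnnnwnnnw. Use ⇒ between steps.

S⇒wSw⇒wnSnw⇒wnnSnnw⇒wnnnSnnnw⇒wnnnwnnnw

S ⇒ wSw   [S → w S w]
wSw ⇒ wnSnw   [S → n S n]
wnSnw ⇒ wnnSnnw   [S → n S n]
wnnSnnw ⇒ wnnnSnnnw   [S → n S n]
wnnnSnnnw ⇒ wnnnwnnnw   [S → w]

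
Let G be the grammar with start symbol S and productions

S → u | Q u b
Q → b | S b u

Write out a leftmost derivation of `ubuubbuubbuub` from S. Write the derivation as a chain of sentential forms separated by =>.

S=>Qub=>Sbuub=>Qubbuub=>Sbuubbuub=>Qubbuubbuub=>Sbuubbuubbuub=>ubuubbuubbuub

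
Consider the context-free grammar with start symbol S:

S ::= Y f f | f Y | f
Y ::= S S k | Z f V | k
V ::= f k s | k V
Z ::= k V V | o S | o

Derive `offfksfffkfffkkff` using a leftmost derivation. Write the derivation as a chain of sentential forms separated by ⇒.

S ⇒ Yff ⇒ SSkff ⇒ YffSkff ⇒ ZfVffSkff ⇒ oSfVffSkff ⇒ offVffSkff ⇒ offfksffSkff ⇒ offfksfffYkff ⇒ offfksfffSSkkff ⇒ offfksfffYffSkkff ⇒ offfksfffkffSkkff ⇒ offfksfffkfffkkff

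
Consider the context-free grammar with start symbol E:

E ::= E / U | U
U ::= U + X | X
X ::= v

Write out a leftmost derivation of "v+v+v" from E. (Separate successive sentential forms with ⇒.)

E ⇒ U   [E ::= U]
U ⇒ U+X   [U ::= U + X]
U+X ⇒ U+X+X   [U ::= U + X]
U+X+X ⇒ X+X+X   [U ::= X]
X+X+X ⇒ v+X+X   [X ::= v]
v+X+X ⇒ v+v+X   [X ::= v]
v+v+X ⇒ v+v+v   [X ::= v]

E ⇒ U ⇒ U+X ⇒ U+X+X ⇒ X+X+X ⇒ v+X+X ⇒ v+v+X ⇒ v+v+v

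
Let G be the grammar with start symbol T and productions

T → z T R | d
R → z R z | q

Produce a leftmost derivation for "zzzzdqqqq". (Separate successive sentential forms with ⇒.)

T ⇒ zTR ⇒ zzTRR ⇒ zzzTRRR ⇒ zzzzTRRRR ⇒ zzzzdRRRR ⇒ zzzzdqRRR ⇒ zzzzdqqRR ⇒ zzzzdqqqR ⇒ zzzzdqqqq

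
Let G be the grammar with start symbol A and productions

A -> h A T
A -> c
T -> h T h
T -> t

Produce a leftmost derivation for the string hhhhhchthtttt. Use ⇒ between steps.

A ⇒ hAT ⇒ hhATT ⇒ hhhATTT ⇒ hhhhATTTT ⇒ hhhhhATTTTT ⇒ hhhhhcTTTTT ⇒ hhhhhchThTTTT ⇒ hhhhhchthTTTT ⇒ hhhhhchthtTTT ⇒ hhhhhchthttTT ⇒ hhhhhchthtttT ⇒ hhhhhchthtttt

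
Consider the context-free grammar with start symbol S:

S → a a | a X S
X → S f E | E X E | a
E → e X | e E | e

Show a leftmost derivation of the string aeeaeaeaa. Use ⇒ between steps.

S ⇒ aXS   [S → a X S]
aXS ⇒ aEXES   [X → E X E]
aEXES ⇒ aeXXES   [E → e X]
aeXXES ⇒ aeEXEXES   [X → E X E]
aeEXEXES ⇒ aeeXEXES   [E → e]
aeeXEXES ⇒ aeeaEXES   [X → a]
aeeaEXES ⇒ aeeaeXES   [E → e]
aeeaeXES ⇒ aeeaeaES   [X → a]
aeeaeaES ⇒ aeeaeaeS   [E → e]
aeeaeaeS ⇒ aeeaeaeaa   [S → a a]

S ⇒ aXS ⇒ aEXES ⇒ aeXXES ⇒ aeEXEXES ⇒ aeeXEXES ⇒ aeeaEXES ⇒ aeeaeXES ⇒ aeeaeaES ⇒ aeeaeaeS ⇒ aeeaeaeaa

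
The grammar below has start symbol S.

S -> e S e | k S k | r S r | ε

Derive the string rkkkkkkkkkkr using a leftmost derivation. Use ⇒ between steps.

S⇒rSr⇒rkSkr⇒rkkSkkr⇒rkkkSkkkr⇒rkkkkSkkkkr⇒rkkkkkSkkkkkr⇒rkkkkkkkkkkr

S ⇒ rSr   [S -> r S r]
rSr ⇒ rkSkr   [S -> k S k]
rkSkr ⇒ rkkSkkr   [S -> k S k]
rkkSkkr ⇒ rkkkSkkkr   [S -> k S k]
rkkkSkkkr ⇒ rkkkkSkkkkr   [S -> k S k]
rkkkkSkkkkr ⇒ rkkkkkSkkkkkr   [S -> k S k]
rkkkkkSkkkkkr ⇒ rkkkkkkkkkkr   [S -> ε]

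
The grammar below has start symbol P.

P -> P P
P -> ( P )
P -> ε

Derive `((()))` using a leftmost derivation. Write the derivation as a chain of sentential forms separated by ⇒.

P⇒(P)⇒(PP)⇒((P)P)⇒((PP)P)⇒(((P)P)P)⇒((()P)P)⇒((())P)⇒((()))

P ⇒ (P)   [P -> ( P )]
(P) ⇒ (PP)   [P -> P P]
(PP) ⇒ ((P)P)   [P -> ( P )]
((P)P) ⇒ ((PP)P)   [P -> P P]
((PP)P) ⇒ (((P)P)P)   [P -> ( P )]
(((P)P)P) ⇒ ((()P)P)   [P -> ε]
((()P)P) ⇒ ((())P)   [P -> ε]
((())P) ⇒ ((()))   [P -> ε]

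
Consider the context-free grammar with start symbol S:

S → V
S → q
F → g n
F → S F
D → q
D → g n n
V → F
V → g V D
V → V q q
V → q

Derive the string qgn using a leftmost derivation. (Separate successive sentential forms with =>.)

S => V   [S → V]
V => F   [V → F]
F => SF   [F → S F]
SF => VF   [S → V]
VF => qF   [V → q]
qF => qgn   [F → g n]

S => V => F => SF => VF => qF => qgn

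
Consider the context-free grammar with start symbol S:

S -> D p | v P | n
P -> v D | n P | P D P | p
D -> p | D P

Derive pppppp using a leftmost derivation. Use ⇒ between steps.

S ⇒ Dp ⇒ DPp ⇒ DPPp ⇒ DPPPp ⇒ DPPPPp ⇒ pPPPPp ⇒ ppPPPp ⇒ pppPPp ⇒ ppppPp ⇒ pppppp

S ⇒ Dp   [S -> D p]
Dp ⇒ DPp   [D -> D P]
DPp ⇒ DPPp   [D -> D P]
DPPp ⇒ DPPPp   [D -> D P]
DPPPp ⇒ DPPPPp   [D -> D P]
DPPPPp ⇒ pPPPPp   [D -> p]
pPPPPp ⇒ ppPPPp   [P -> p]
ppPPPp ⇒ pppPPp   [P -> p]
pppPPp ⇒ ppppPp   [P -> p]
ppppPp ⇒ pppppp   [P -> p]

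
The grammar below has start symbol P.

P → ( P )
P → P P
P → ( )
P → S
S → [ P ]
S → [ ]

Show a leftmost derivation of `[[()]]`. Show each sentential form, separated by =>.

P => S => [P] => [S] => [[P]] => [[()]]

P => S   [P → S]
S => [P]   [S → [ P ]]
[P] => [S]   [P → S]
[S] => [[P]]   [S → [ P ]]
[[P]] => [[()]]   [P → ( )]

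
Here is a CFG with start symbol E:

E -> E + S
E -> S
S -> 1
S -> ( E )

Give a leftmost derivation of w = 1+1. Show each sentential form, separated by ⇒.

E ⇒ E+S   [E -> E + S]
E+S ⇒ S+S   [E -> S]
S+S ⇒ 1+S   [S -> 1]
1+S ⇒ 1+1   [S -> 1]

E ⇒ E+S ⇒ S+S ⇒ 1+S ⇒ 1+1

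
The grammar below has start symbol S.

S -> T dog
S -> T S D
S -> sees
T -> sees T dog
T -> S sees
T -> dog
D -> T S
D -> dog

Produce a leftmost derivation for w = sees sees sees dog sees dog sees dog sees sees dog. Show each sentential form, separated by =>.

S => T S D   [S -> T S D]
T S D => S sees S D   [T -> S sees]
S sees S D => T S D sees S D   [S -> T S D]
T S D sees S D => sees T dog S D sees S D   [T -> sees T dog]
sees T dog S D sees S D => sees S sees dog S D sees S D   [T -> S sees]
sees S sees dog S D sees S D => sees T dog sees dog S D sees S D   [S -> T dog]
sees T dog sees dog S D sees S D => sees S sees dog sees dog S D sees S D   [T -> S sees]
sees S sees dog sees dog S D sees S D => sees sees sees dog sees dog S D sees S D   [S -> sees]
sees sees sees dog sees dog S D sees S D => sees sees sees dog sees dog sees D sees S D   [S -> sees]
sees sees sees dog sees dog sees D sees S D => sees sees sees dog sees dog sees dog sees S D   [D -> dog]
sees sees sees dog sees dog sees dog sees S D => sees sees sees dog sees dog sees dog sees sees D   [S -> sees]
sees sees sees dog sees dog sees dog sees sees D => sees sees sees dog sees dog sees dog sees sees dog   [D -> dog]

S => T S D => S sees S D => T S D sees S D => sees T dog S D sees S D => sees S sees dog S D sees S D => sees T dog sees dog S D sees S D => sees S sees dog sees dog S D sees S D => sees sees sees dog sees dog S D sees S D => sees sees sees dog sees dog sees D sees S D => sees sees sees dog sees dog sees dog sees S D => sees sees sees dog sees dog sees dog sees sees D => sees sees sees dog sees dog sees dog sees sees dog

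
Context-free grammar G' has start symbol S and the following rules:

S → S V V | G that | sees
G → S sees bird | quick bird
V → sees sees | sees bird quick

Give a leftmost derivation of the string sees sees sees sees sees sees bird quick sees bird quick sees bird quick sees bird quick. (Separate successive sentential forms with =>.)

S => S V V   [S → S V V]
S V V => S V V V V   [S → S V V]
S V V V V => S V V V V V V   [S → S V V]
S V V V V V V => sees V V V V V V   [S → sees]
sees V V V V V V => sees sees sees V V V V V   [V → sees sees]
sees sees sees V V V V V => sees sees sees sees sees V V V V   [V → sees sees]
sees sees sees sees sees V V V V => sees sees sees sees sees sees bird quick V V V   [V → sees bird quick]
sees sees sees sees sees sees bird quick V V V => sees sees sees sees sees sees bird quick sees bird quick V V   [V → sees bird quick]
sees sees sees sees sees sees bird quick sees bird quick V V => sees sees sees sees sees sees bird quick sees bird quick sees bird quick V   [V → sees bird quick]
sees sees sees sees sees sees bird quick sees bird quick sees bird quick V => sees sees sees sees sees sees bird quick sees bird quick sees bird quick sees bird quick   [V → sees bird quick]

S => S V V => S V V V V => S V V V V V V => sees V V V V V V => sees sees sees V V V V V => sees sees sees sees sees V V V V => sees sees sees sees sees sees bird quick V V V => sees sees sees sees sees sees bird quick sees bird quick V V => sees sees sees sees sees sees bird quick sees bird quick sees bird quick V => sees sees sees sees sees sees bird quick sees bird quick sees bird quick sees bird quick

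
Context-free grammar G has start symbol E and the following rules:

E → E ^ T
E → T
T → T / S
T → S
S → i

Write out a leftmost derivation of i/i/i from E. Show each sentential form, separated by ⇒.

E ⇒ T   [E → T]
T ⇒ T/S   [T → T / S]
T/S ⇒ T/S/S   [T → T / S]
T/S/S ⇒ S/S/S   [T → S]
S/S/S ⇒ i/S/S   [S → i]
i/S/S ⇒ i/i/S   [S → i]
i/i/S ⇒ i/i/i   [S → i]

E ⇒ T ⇒ T/S ⇒ T/S/S ⇒ S/S/S ⇒ i/S/S ⇒ i/i/S ⇒ i/i/i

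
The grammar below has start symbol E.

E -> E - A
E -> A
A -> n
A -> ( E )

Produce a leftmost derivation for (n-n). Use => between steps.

E=>A=>(E)=>(E-A)=>(A-A)=>(n-A)=>(n-n)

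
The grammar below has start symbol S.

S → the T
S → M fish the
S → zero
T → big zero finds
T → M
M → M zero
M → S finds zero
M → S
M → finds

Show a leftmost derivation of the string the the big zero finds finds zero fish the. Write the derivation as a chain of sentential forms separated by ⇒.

S ⇒ the T   [S → the T]
the T ⇒ the M   [T → M]
the M ⇒ the S   [M → S]
the S ⇒ the M fish the   [S → M fish the]
the M fish the ⇒ the S finds zero fish the   [M → S finds zero]
the S finds zero fish the ⇒ the the T finds zero fish the   [S → the T]
the the T finds zero fish the ⇒ the the big zero finds finds zero fish the   [T → big zero finds]

S ⇒ the T ⇒ the M ⇒ the S ⇒ the M fish the ⇒ the S finds zero fish the ⇒ the the T finds zero fish the ⇒ the the big zero finds finds zero fish the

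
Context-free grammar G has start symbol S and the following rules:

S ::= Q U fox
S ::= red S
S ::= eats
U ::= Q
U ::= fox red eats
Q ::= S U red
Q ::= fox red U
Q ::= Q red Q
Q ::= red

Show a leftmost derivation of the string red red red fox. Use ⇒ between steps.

S ⇒ red S ⇒ red Q U fox ⇒ red red U fox ⇒ red red Q fox ⇒ red red red fox

S ⇒ red S   [S ::= red S]
red S ⇒ red Q U fox   [S ::= Q U fox]
red Q U fox ⇒ red red U fox   [Q ::= red]
red red U fox ⇒ red red Q fox   [U ::= Q]
red red Q fox ⇒ red red red fox   [Q ::= red]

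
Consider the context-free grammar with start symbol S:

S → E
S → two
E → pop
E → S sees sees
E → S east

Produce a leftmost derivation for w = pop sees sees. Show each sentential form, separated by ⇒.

S ⇒ E ⇒ S sees sees ⇒ E sees sees ⇒ pop sees sees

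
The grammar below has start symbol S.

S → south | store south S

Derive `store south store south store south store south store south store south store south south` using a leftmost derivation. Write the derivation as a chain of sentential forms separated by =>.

S => store south S => store south store south S => store south store south store south S => store south store south store south store south S => store south store south store south store south store south S => store south store south store south store south store south store south S => store south store south store south store south store south store south store south S => store south store south store south store south store south store south store south south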